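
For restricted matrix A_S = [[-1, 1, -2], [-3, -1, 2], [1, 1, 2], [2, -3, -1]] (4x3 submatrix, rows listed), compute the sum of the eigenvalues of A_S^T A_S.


Sum of eigenvalues of A_S^T A_S = trace(A_S^T A_S) = sum of squared column norms of A_S.
A_S^T A_S diagonal: [15, 12, 13].
trace = 15 + 12 + 13 = 40.

40


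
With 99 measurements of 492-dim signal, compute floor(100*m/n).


100*m/n = 100*99/492 ≈ 20.122.
floor = 20.

20


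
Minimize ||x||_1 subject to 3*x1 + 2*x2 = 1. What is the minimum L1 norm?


Axis intercepts:
  x1 = 1/3, x2 = 0: L1 = 1/3
  x1 = 0, x2 = 1/2: L1 = 1/2
x* = (1/3, 0)
||x*||_1 = 1/3.

1/3


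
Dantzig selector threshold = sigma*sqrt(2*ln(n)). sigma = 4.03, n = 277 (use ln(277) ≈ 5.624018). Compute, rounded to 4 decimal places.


ln(277) ≈ 5.624018.
2*ln(n) ≈ 11.248036.
sqrt(2*ln(n)) ≈ sqrt(11.248036) ≈ 3.353809.
threshold ≈ 4.03*3.353809 = 13.51585027 ≈ 13.5159.

13.5159


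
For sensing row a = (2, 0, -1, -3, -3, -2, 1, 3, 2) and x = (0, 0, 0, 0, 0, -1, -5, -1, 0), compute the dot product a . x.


Non-zero terms: ['-2*-1', '1*-5', '3*-1']
Products: [2, -5, -3]
y = sum = -6.

-6


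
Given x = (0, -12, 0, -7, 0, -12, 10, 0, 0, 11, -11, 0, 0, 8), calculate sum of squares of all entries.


Non-zero entries: [(1, -12), (3, -7), (5, -12), (6, 10), (9, 11), (10, -11), (13, 8)]
Squares: [144, 49, 144, 100, 121, 121, 64]
||x||_2^2 = sum = 743.

743


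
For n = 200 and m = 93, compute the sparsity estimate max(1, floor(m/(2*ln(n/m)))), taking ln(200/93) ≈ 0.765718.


n/m = 200/93.
ln(n/m) ≈ 0.765718.
2*ln(n/m) ≈ 1.531436.
m/(2*ln(n/m)) ≈ 93/1.531436 ≈ 60.7273.
floor = 60.
k_max = max(1, 60) = 60.

60


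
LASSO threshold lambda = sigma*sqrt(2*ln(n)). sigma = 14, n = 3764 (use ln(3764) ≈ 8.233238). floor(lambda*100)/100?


ln(3764) ≈ 8.233238.
2*ln(n) ≈ 16.466476.
sqrt(2*ln(n)) ≈ sqrt(16.466476) ≈ 4.057891.
lambda ≈ 14*4.057891 = 56.810474.
floor(lambda*100)/100 = 56.81.

56.81


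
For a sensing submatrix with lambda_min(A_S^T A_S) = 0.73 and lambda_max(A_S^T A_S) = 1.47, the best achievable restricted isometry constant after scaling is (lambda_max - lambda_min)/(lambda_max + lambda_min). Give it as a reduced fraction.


lambda_max - lambda_min = 1.47 - 0.73 = 0.74.
lambda_max + lambda_min = 1.47 + 0.73 = 2.20.
delta = 0.74/2.20 = 74/220 = 37/110.

37/110


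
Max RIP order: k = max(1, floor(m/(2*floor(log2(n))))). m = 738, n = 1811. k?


floor(log2(1811)) = 10.
2*10 = 20.
m/(2*floor(log2(n))) = 738/20 ≈ 36.9.
floor = 36.
k = max(1, 36) = 36.

36


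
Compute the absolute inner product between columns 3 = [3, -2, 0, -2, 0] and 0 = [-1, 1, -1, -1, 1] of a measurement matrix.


Inner product: 3*-1 + -2*1 + 0*-1 + -2*-1 + 0*1
Products: [-3, -2, 0, 2, 0]
Sum = -3.
|dot| = 3.

3


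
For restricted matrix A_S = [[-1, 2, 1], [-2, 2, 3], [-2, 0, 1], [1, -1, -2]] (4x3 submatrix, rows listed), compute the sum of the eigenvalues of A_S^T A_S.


Sum of eigenvalues of A_S^T A_S = trace(A_S^T A_S) = sum of squared column norms of A_S.
A_S^T A_S diagonal: [10, 9, 15].
trace = 10 + 9 + 15 = 34.

34


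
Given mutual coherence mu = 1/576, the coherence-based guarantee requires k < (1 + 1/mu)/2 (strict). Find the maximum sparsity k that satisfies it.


1/mu = 576.
1 + 1/mu = 577.
(1 + 1/mu)/2 = 288.5 is not an integer, so k_max = floor(288.5) = 288.

288


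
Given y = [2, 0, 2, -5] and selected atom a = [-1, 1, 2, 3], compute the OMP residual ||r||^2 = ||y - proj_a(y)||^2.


a^T a = 15.
a^T y = -13.
coeff = -13/15 = -13/15.
||r||^2 = 326/15.

326/15


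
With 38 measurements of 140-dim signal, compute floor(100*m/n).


100*m/n = 100*38/140 ≈ 27.1429.
floor = 27.

27


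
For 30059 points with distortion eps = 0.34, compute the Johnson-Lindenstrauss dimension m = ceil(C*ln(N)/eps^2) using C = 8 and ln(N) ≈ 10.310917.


ln(30059) ≈ 10.310917.
eps^2 = 0.34^2 = 0.1156.
C*ln(N)/eps^2 ≈ 8*10.310917/0.1156 ≈ 713.5583.
m = ceil(713.5583) = 714.

714


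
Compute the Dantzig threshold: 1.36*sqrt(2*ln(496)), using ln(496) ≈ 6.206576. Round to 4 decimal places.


ln(496) ≈ 6.206576.
2*ln(n) ≈ 12.413152.
sqrt(2*ln(n)) ≈ sqrt(12.413152) ≈ 3.52323.
threshold ≈ 1.36*3.52323 = 4.7915928 ≈ 4.7916.

4.7916


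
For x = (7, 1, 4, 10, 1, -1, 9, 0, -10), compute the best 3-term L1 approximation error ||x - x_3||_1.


Sorted |x_i| descending: [10, 10, 9, 7, 4, 1, 1, 1, 0]
Keep top 3: [10, 10, 9]
Tail entries: [7, 4, 1, 1, 1, 0]
L1 error = sum of tail = 14.

14


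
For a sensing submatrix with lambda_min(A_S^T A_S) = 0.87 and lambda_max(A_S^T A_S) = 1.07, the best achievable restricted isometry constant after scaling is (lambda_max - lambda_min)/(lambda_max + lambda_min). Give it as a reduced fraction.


lambda_max - lambda_min = 1.07 - 0.87 = 0.20.
lambda_max + lambda_min = 1.07 + 0.87 = 1.94.
delta = 0.20/1.94 = 20/194 = 10/97.

10/97


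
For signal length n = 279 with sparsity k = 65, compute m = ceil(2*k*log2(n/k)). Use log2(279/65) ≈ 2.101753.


log2(n/k) = log2(279/65) ≈ 2.101753.
2*k*log2(n/k) ≈ 2*65*2.101753 = 273.22789.
m = ceil(273.22789) = 274.

274


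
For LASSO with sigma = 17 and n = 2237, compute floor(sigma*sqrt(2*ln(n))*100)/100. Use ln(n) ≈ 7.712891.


ln(2237) ≈ 7.712891.
2*ln(n) ≈ 15.425782.
sqrt(2*ln(n)) ≈ sqrt(15.425782) ≈ 3.927567.
lambda ≈ 17*3.927567 = 66.768639.
floor(lambda*100)/100 = 66.76.

66.76


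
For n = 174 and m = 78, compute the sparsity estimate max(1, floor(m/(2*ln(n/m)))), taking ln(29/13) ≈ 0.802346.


n/m = 174/78 = 29/13.
ln(n/m) ≈ 0.802346.
2*ln(n/m) ≈ 1.604692.
m/(2*ln(n/m)) ≈ 78/1.604692 ≈ 48.6075.
floor = 48.
k_max = max(1, 48) = 48.

48


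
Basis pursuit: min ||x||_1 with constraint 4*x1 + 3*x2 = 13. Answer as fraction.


Axis intercepts:
  x1 = 13/4, x2 = 0: L1 = 13/4
  x1 = 0, x2 = 13/3: L1 = 13/3
x* = (13/4, 0)
||x*||_1 = 13/4.

13/4


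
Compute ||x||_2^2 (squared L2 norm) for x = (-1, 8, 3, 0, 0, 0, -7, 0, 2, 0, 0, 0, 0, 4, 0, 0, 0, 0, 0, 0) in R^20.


Non-zero entries: [(0, -1), (1, 8), (2, 3), (6, -7), (8, 2), (13, 4)]
Squares: [1, 64, 9, 49, 4, 16]
||x||_2^2 = sum = 143.

143


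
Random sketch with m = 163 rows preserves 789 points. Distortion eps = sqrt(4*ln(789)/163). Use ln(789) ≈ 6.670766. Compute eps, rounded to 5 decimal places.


ln(789) ≈ 6.670766.
4*ln(N)/m ≈ 4*6.670766/163 ≈ 0.16369978.
eps = sqrt(0.16369978) ≈ 0.4045983 ≈ 0.40460.

0.40460


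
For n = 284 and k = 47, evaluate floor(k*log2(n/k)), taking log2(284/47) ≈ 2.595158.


log2(n/k) = log2(284/47) ≈ 2.595158.
k*log2(n/k) ≈ 47*2.595158 = 121.972426.
floor(121.972426) = 121.

121


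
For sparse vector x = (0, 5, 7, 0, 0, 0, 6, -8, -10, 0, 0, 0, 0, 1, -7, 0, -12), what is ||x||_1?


Non-zero entries: [(1, 5), (2, 7), (6, 6), (7, -8), (8, -10), (13, 1), (14, -7), (16, -12)]
Absolute values: [5, 7, 6, 8, 10, 1, 7, 12]
||x||_1 = sum = 56.

56


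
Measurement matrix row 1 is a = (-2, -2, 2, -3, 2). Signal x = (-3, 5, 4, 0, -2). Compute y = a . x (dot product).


Non-zero terms: ['-2*-3', '-2*5', '2*4', '2*-2']
Products: [6, -10, 8, -4]
y = sum = 0.

0


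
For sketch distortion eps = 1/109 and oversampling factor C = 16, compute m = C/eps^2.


1/eps = 109.
(1/eps)^2 = 11881.
m = 16*11881 = 190096.

190096


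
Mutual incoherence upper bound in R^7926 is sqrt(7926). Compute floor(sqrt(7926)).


89^2 = 7921 <= 7926 < 8100 = 90^2, so 89 <= sqrt(7926) < 90.
floor(sqrt(7926)) = 89.

89


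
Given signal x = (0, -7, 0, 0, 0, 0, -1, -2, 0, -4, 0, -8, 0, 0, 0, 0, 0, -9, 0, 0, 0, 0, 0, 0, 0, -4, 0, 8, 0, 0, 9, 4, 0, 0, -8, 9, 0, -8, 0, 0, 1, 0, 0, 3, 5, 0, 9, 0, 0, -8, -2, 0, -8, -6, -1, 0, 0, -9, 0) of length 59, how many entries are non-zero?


Non-zero positions: [1, 6, 7, 9, 11, 17, 25, 27, 30, 31, 34, 35, 37, 40, 43, 44, 46, 49, 50, 52, 53, 54, 57].
Sparsity = 23.

23


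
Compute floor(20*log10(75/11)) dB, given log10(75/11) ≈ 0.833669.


||x||/||e|| = 75/11.
log10(75/11) ≈ 0.833669.
20*log10(||x||/||e||) ≈ 20*0.833669 = 16.67338.
floor(16.67338) = 16.

16


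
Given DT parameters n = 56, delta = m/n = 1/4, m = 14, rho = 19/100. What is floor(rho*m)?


m = 1/4*56 = 14.
rho = 19/100.
rho*m = 19/100*14 = 2.66.
k = floor(2.66) = 2.

2


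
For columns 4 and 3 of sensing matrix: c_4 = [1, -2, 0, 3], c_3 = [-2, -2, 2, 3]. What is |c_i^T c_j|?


Inner product: 1*-2 + -2*-2 + 0*2 + 3*3
Products: [-2, 4, 0, 9]
Sum = 11.
|dot| = 11.

11


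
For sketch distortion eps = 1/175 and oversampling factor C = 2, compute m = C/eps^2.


1/eps = 175.
(1/eps)^2 = 30625.
m = 2*30625 = 61250.

61250


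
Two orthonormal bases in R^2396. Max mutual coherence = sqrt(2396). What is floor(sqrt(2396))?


48^2 = 2304 <= 2396 < 2401 = 49^2, so 48 <= sqrt(2396) < 49.
floor(sqrt(2396)) = 48.

48


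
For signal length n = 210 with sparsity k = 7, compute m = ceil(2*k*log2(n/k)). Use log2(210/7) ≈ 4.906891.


log2(n/k) = log2(210/7) ≈ 4.906891.
2*k*log2(n/k) ≈ 2*7*4.906891 = 68.696474.
m = ceil(68.696474) = 69.

69


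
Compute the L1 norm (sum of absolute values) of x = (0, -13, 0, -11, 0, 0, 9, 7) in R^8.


Non-zero entries: [(1, -13), (3, -11), (6, 9), (7, 7)]
Absolute values: [13, 11, 9, 7]
||x||_1 = sum = 40.

40


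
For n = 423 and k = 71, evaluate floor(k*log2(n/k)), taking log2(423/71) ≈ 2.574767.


log2(n/k) = log2(423/71) ≈ 2.574767.
k*log2(n/k) ≈ 71*2.574767 = 182.808457.
floor(182.808457) = 182.

182


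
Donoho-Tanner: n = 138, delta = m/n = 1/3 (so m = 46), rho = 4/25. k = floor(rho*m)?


m = 1/3*138 = 46.
rho = 4/25.
rho*m = 4/25*46 = 7.36.
k = floor(7.36) = 7.

7


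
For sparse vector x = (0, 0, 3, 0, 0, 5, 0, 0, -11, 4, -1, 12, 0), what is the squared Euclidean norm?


Non-zero entries: [(2, 3), (5, 5), (8, -11), (9, 4), (10, -1), (11, 12)]
Squares: [9, 25, 121, 16, 1, 144]
||x||_2^2 = sum = 316.

316


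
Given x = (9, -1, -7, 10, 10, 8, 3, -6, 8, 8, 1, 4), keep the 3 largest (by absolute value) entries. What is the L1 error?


Sorted |x_i| descending: [10, 10, 9, 8, 8, 8, 7, 6, 4, 3, 1, 1]
Keep top 3: [10, 10, 9]
Tail entries: [8, 8, 8, 7, 6, 4, 3, 1, 1]
L1 error = sum of tail = 46.

46


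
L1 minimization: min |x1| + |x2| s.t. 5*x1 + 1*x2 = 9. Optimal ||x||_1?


Axis intercepts:
  x1 = 9/5, x2 = 0: L1 = 9/5
  x1 = 0, x2 = 9: L1 = 9
x* = (9/5, 0)
||x*||_1 = 9/5.

9/5


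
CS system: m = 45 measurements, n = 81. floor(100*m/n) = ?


100*m/n = 100*45/81 ≈ 55.5556.
floor = 55.

55


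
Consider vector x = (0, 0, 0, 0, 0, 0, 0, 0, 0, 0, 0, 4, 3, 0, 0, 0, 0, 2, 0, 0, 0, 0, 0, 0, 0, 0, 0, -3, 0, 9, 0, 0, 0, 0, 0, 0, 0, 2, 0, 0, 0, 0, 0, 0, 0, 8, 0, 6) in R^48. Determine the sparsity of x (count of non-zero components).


Non-zero positions: [11, 12, 17, 27, 29, 37, 45, 47].
Sparsity = 8.

8


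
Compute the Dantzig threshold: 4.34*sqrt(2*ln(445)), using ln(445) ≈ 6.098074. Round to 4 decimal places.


ln(445) ≈ 6.098074.
2*ln(n) ≈ 12.196148.
sqrt(2*ln(n)) ≈ sqrt(12.196148) ≈ 3.492298.
threshold ≈ 4.34*3.492298 = 15.15657332 ≈ 15.1566.

15.1566


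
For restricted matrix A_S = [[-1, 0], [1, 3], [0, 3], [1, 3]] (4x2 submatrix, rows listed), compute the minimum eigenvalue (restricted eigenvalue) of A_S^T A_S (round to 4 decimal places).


A_S^T A_S = [[3, 6], [6, 27]].
trace = 30.
det = 45.
disc = trace^2 - 4*det = 900 - 4*45 = 720.
sqrt(720) ≈ 26.832816.
lam_min = (30 - sqrt(720))/2 ≈ (30 - 26.832816)/2 = 1.583592 ≈ 1.5836.

1.5836


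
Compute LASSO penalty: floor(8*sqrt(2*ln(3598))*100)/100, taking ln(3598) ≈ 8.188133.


ln(3598) ≈ 8.188133.
2*ln(n) ≈ 16.376266.
sqrt(2*ln(n)) ≈ sqrt(16.376266) ≈ 4.04676.
lambda ≈ 8*4.04676 = 32.37408.
floor(lambda*100)/100 = 32.37.

32.37


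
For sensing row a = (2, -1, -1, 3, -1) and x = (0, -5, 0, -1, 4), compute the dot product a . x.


Non-zero terms: ['-1*-5', '3*-1', '-1*4']
Products: [5, -3, -4]
y = sum = -2.

-2


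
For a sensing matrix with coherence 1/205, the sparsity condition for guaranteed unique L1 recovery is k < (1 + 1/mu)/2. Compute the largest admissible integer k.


1/mu = 205.
1 + 1/mu = 206.
(1 + 1/mu)/2 = 103 is an integer and the inequality is strict, so k_max = 103 - 1 = 102.

102


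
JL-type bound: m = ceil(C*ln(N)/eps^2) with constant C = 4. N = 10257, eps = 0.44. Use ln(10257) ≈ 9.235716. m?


ln(10257) ≈ 9.235716.
eps^2 = 0.44^2 = 0.1936.
C*ln(N)/eps^2 ≈ 4*9.235716/0.1936 ≈ 190.8206.
m = ceil(190.8206) = 191.

191


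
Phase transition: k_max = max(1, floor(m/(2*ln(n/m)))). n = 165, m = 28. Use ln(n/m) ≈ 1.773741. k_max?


n/m = 165/28.
ln(n/m) ≈ 1.773741.
2*ln(n/m) ≈ 3.547482.
m/(2*ln(n/m)) ≈ 28/3.547482 ≈ 7.8929.
floor = 7.
k_max = max(1, 7) = 7.

7


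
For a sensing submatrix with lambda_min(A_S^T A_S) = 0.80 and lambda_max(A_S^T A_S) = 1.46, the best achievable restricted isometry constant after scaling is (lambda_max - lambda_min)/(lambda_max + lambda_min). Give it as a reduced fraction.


lambda_max - lambda_min = 1.46 - 0.80 = 0.66.
lambda_max + lambda_min = 1.46 + 0.80 = 2.26.
delta = 0.66/2.26 = 66/226 = 33/113.

33/113


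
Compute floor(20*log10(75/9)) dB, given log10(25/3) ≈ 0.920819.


||x||/||e|| = 75/9 = 25/3.
log10(25/3) ≈ 0.920819.
20*log10(||x||/||e||) ≈ 20*0.920819 = 18.41638.
floor(18.41638) = 18.

18


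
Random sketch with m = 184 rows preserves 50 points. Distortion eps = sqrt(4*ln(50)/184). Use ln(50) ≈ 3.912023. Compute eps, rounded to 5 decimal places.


ln(50) ≈ 3.912023.
4*ln(N)/m ≈ 4*3.912023/184 ≈ 0.08504398.
eps = sqrt(0.08504398) ≈ 0.291623 ≈ 0.29162.

0.29162


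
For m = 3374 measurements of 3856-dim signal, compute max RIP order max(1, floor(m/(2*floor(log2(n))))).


floor(log2(3856)) = 11.
2*11 = 22.
m/(2*floor(log2(n))) = 3374/22 ≈ 153.3636.
floor = 153.
k = max(1, 153) = 153.

153


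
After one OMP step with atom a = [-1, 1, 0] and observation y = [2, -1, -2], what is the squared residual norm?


a^T a = 2.
a^T y = -3.
coeff = -3/2 = -3/2.
||r||^2 = 9/2.

9/2


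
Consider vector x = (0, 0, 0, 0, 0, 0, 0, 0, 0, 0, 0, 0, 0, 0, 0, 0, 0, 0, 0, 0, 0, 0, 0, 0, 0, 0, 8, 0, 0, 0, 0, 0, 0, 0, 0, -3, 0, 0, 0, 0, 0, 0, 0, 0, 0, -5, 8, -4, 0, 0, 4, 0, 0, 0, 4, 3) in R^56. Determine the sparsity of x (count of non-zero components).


Non-zero positions: [26, 35, 45, 46, 47, 50, 54, 55].
Sparsity = 8.

8


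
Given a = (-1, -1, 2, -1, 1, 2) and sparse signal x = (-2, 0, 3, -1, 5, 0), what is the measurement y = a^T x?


Non-zero terms: ['-1*-2', '2*3', '-1*-1', '1*5']
Products: [2, 6, 1, 5]
y = sum = 14.

14


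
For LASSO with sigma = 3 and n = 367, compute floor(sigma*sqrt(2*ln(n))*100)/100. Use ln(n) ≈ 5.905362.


ln(367) ≈ 5.905362.
2*ln(n) ≈ 11.810724.
sqrt(2*ln(n)) ≈ sqrt(11.810724) ≈ 3.436673.
lambda ≈ 3*3.436673 = 10.310019.
floor(lambda*100)/100 = 10.31.

10.31


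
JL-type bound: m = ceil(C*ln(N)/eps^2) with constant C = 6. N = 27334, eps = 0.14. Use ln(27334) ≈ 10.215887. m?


ln(27334) ≈ 10.215887.
eps^2 = 0.14^2 = 0.0196.
C*ln(N)/eps^2 ≈ 6*10.215887/0.0196 ≈ 3127.3123.
m = ceil(3127.3123) = 3128.

3128


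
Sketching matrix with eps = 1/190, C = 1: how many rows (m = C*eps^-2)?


1/eps = 190.
(1/eps)^2 = 36100.
m = 1*36100 = 36100.

36100


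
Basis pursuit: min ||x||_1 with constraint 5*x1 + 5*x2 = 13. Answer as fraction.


Axis intercepts:
  x1 = 13/5, x2 = 0: L1 = 13/5
  x1 = 0, x2 = 13/5: L1 = 13/5
x* = (13/5, 0)
||x*||_1 = 13/5.

13/5


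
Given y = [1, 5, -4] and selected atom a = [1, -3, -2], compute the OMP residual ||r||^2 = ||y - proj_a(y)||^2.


a^T a = 14.
a^T y = -6.
coeff = -6/14 = -3/7.
||r||^2 = 276/7.

276/7


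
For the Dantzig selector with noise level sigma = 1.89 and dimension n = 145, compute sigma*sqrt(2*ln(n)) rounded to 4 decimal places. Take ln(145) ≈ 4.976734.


ln(145) ≈ 4.976734.
2*ln(n) ≈ 9.953468.
sqrt(2*ln(n)) ≈ sqrt(9.953468) ≈ 3.154912.
threshold ≈ 1.89*3.154912 = 5.96278368 ≈ 5.9628.

5.9628


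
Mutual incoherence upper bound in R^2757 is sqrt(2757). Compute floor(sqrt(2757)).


52^2 = 2704 <= 2757 < 2809 = 53^2, so 52 <= sqrt(2757) < 53.
floor(sqrt(2757)) = 52.

52


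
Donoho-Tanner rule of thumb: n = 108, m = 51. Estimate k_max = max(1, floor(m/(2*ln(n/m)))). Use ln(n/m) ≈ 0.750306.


n/m = 108/51 = 36/17.
ln(n/m) ≈ 0.750306.
2*ln(n/m) ≈ 1.500612.
m/(2*ln(n/m)) ≈ 51/1.500612 ≈ 33.9861.
floor = 33.
k_max = max(1, 33) = 33.

33


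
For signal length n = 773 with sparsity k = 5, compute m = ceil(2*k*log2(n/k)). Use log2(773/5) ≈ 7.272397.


log2(n/k) = log2(773/5) ≈ 7.272397.
2*k*log2(n/k) ≈ 2*5*7.272397 = 72.72397.
m = ceil(72.72397) = 73.

73


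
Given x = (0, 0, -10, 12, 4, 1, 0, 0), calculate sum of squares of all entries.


Non-zero entries: [(2, -10), (3, 12), (4, 4), (5, 1)]
Squares: [100, 144, 16, 1]
||x||_2^2 = sum = 261.

261


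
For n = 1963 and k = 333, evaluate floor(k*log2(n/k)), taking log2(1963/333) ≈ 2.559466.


log2(n/k) = log2(1963/333) ≈ 2.559466.
k*log2(n/k) ≈ 333*2.559466 = 852.302178.
floor(852.302178) = 852.

852


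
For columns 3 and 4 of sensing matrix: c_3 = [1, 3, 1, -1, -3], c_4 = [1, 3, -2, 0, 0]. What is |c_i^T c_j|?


Inner product: 1*1 + 3*3 + 1*-2 + -1*0 + -3*0
Products: [1, 9, -2, 0, 0]
Sum = 8.
|dot| = 8.

8


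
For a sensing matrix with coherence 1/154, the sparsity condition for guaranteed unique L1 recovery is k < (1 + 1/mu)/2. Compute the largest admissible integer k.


1/mu = 154.
1 + 1/mu = 155.
(1 + 1/mu)/2 = 77.5 is not an integer, so k_max = floor(77.5) = 77.

77


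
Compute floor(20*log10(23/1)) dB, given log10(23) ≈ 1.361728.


||x||/||e|| = 23/1 = 23.
log10(23) ≈ 1.361728.
20*log10(||x||/||e||) ≈ 20*1.361728 = 27.23456.
floor(27.23456) = 27.

27


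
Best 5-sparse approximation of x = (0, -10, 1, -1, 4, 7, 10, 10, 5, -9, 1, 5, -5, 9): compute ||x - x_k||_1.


Sorted |x_i| descending: [10, 10, 10, 9, 9, 7, 5, 5, 5, 4, 1, 1, 1, 0]
Keep top 5: [10, 10, 10, 9, 9]
Tail entries: [7, 5, 5, 5, 4, 1, 1, 1, 0]
L1 error = sum of tail = 29.

29


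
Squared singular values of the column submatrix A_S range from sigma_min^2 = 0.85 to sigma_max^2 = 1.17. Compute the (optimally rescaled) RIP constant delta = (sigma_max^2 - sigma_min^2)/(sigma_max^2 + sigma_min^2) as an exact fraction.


lambda_max - lambda_min = 1.17 - 0.85 = 0.32.
lambda_max + lambda_min = 1.17 + 0.85 = 2.02.
delta = 0.32/2.02 = 32/202 = 16/101.

16/101


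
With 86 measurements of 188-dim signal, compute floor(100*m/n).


100*m/n = 100*86/188 ≈ 45.7447.
floor = 45.

45


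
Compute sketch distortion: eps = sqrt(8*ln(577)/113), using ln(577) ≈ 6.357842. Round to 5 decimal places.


ln(577) ≈ 6.357842.
8*ln(N)/m ≈ 8*6.357842/113 ≈ 0.45011271.
eps = sqrt(0.45011271) ≈ 0.6709044 ≈ 0.67090.

0.67090


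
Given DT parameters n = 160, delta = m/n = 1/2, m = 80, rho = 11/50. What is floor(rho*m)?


m = 1/2*160 = 80.
rho = 11/50.
rho*m = 11/50*80 = 17.6.
k = floor(17.6) = 17.

17


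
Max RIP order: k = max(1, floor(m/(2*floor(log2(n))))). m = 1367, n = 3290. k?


floor(log2(3290)) = 11.
2*11 = 22.
m/(2*floor(log2(n))) = 1367/22 ≈ 62.1364.
floor = 62.
k = max(1, 62) = 62.

62


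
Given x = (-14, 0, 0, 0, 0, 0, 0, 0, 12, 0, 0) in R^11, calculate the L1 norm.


Non-zero entries: [(0, -14), (8, 12)]
Absolute values: [14, 12]
||x||_1 = sum = 26.

26


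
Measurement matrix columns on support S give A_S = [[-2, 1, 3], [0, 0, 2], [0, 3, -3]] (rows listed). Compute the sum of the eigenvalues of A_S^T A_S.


Sum of eigenvalues of A_S^T A_S = trace(A_S^T A_S) = sum of squared column norms of A_S.
A_S^T A_S diagonal: [4, 10, 22].
trace = 4 + 10 + 22 = 36.

36


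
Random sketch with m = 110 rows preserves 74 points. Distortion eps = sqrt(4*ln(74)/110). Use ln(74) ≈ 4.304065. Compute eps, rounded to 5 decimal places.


ln(74) ≈ 4.304065.
4*ln(N)/m ≈ 4*4.304065/110 ≈ 0.15651145.
eps = sqrt(0.15651145) ≈ 0.3956153 ≈ 0.39562.

0.39562


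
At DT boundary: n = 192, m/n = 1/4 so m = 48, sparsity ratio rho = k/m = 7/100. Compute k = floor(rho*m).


m = 1/4*192 = 48.
rho = 7/100.
rho*m = 7/100*48 = 3.36.
k = floor(3.36) = 3.

3


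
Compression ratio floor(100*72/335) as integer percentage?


100*m/n = 100*72/335 ≈ 21.4925.
floor = 21.

21


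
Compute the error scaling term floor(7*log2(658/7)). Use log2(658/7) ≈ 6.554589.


log2(n/k) = log2(658/7) ≈ 6.554589.
k*log2(n/k) ≈ 7*6.554589 = 45.882123.
floor(45.882123) = 45.

45


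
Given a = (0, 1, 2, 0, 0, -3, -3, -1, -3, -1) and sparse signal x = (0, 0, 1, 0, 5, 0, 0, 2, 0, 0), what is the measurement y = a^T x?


Non-zero terms: ['2*1', '0*5', '-1*2']
Products: [2, 0, -2]
y = sum = 0.

0


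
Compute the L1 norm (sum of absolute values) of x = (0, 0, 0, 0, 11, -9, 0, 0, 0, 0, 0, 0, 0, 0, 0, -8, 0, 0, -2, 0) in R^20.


Non-zero entries: [(4, 11), (5, -9), (15, -8), (18, -2)]
Absolute values: [11, 9, 8, 2]
||x||_1 = sum = 30.

30


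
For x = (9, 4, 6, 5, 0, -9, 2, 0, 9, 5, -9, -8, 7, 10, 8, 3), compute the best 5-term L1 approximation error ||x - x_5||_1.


Sorted |x_i| descending: [10, 9, 9, 9, 9, 8, 8, 7, 6, 5, 5, 4, 3, 2, 0, 0]
Keep top 5: [10, 9, 9, 9, 9]
Tail entries: [8, 8, 7, 6, 5, 5, 4, 3, 2, 0, 0]
L1 error = sum of tail = 48.

48


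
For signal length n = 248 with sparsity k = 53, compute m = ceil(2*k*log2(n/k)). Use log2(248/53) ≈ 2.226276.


log2(n/k) = log2(248/53) ≈ 2.226276.
2*k*log2(n/k) ≈ 2*53*2.226276 = 235.985256.
m = ceil(235.985256) = 236.

236


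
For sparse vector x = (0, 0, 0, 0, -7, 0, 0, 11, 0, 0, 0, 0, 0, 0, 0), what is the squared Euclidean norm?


Non-zero entries: [(4, -7), (7, 11)]
Squares: [49, 121]
||x||_2^2 = sum = 170.

170


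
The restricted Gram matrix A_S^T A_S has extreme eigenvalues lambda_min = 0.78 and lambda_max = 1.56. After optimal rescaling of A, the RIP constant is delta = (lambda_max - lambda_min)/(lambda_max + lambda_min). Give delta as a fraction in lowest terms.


lambda_max - lambda_min = 1.56 - 0.78 = 0.78.
lambda_max + lambda_min = 1.56 + 0.78 = 2.34.
delta = 0.78/2.34 = 78/234 = 1/3.

1/3


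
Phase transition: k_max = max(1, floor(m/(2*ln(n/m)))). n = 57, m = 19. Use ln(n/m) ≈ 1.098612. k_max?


n/m = 57/19 = 3.
ln(n/m) ≈ 1.098612.
2*ln(n/m) ≈ 2.197224.
m/(2*ln(n/m)) ≈ 19/2.197224 ≈ 8.6473.
floor = 8.
k_max = max(1, 8) = 8.

8


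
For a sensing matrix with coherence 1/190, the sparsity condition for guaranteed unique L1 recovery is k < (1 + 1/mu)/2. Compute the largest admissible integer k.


1/mu = 190.
1 + 1/mu = 191.
(1 + 1/mu)/2 = 95.5 is not an integer, so k_max = floor(95.5) = 95.

95


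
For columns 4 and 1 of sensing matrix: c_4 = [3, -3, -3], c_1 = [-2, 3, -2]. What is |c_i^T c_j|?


Inner product: 3*-2 + -3*3 + -3*-2
Products: [-6, -9, 6]
Sum = -9.
|dot| = 9.

9


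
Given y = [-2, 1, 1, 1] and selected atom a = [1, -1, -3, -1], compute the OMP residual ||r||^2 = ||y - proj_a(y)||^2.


a^T a = 12.
a^T y = -7.
coeff = -7/12 = -7/12.
||r||^2 = 35/12.

35/12


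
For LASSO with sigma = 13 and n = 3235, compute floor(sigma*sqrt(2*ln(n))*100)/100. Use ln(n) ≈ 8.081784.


ln(3235) ≈ 8.081784.
2*ln(n) ≈ 16.163568.
sqrt(2*ln(n)) ≈ sqrt(16.163568) ≈ 4.020394.
lambda ≈ 13*4.020394 = 52.265122.
floor(lambda*100)/100 = 52.26.

52.26


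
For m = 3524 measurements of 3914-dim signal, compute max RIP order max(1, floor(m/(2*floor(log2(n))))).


floor(log2(3914)) = 11.
2*11 = 22.
m/(2*floor(log2(n))) = 3524/22 ≈ 160.1818.
floor = 160.
k = max(1, 160) = 160.

160


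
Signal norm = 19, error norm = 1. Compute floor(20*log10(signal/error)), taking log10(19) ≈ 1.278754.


||x||/||e|| = 19/1 = 19.
log10(19) ≈ 1.278754.
20*log10(||x||/||e||) ≈ 20*1.278754 = 25.57508.
floor(25.57508) = 25.

25


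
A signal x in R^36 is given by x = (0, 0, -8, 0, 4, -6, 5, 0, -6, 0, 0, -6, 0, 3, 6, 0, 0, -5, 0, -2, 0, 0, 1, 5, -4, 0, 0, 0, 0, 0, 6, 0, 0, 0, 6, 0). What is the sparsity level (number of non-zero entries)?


Non-zero positions: [2, 4, 5, 6, 8, 11, 13, 14, 17, 19, 22, 23, 24, 30, 34].
Sparsity = 15.

15


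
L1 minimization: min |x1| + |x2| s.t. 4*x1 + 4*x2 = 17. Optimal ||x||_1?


Axis intercepts:
  x1 = 17/4, x2 = 0: L1 = 17/4
  x1 = 0, x2 = 17/4: L1 = 17/4
x* = (17/4, 0)
||x*||_1 = 17/4.

17/4


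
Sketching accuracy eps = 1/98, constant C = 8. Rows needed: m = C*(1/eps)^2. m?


1/eps = 98.
(1/eps)^2 = 9604.
m = 8*9604 = 76832.

76832


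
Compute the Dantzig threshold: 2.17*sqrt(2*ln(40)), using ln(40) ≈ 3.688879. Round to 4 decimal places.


ln(40) ≈ 3.688879.
2*ln(n) ≈ 7.377758.
sqrt(2*ln(n)) ≈ sqrt(7.377758) ≈ 2.716203.
threshold ≈ 2.17*2.716203 = 5.89416051 ≈ 5.8942.

5.8942


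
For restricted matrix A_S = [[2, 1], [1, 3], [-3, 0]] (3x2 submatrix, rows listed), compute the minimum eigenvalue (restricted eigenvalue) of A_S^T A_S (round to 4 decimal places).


A_S^T A_S = [[14, 5], [5, 10]].
trace = 24.
det = 115.
disc = trace^2 - 4*det = 576 - 4*115 = 116.
sqrt(116) ≈ 10.770330.
lam_min = (24 - sqrt(116))/2 ≈ (24 - 10.770330)/2 = 6.614835 ≈ 6.6148.

6.6148


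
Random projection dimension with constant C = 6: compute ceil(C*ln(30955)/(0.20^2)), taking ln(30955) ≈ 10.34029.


ln(30955) ≈ 10.34029.
eps^2 = 0.20^2 = 0.04.
C*ln(N)/eps^2 ≈ 6*10.34029/0.04 ≈ 1551.0435.
m = ceil(1551.0435) = 1552.

1552


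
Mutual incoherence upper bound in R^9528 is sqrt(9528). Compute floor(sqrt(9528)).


97^2 = 9409 <= 9528 < 9604 = 98^2, so 97 <= sqrt(9528) < 98.
floor(sqrt(9528)) = 97.

97


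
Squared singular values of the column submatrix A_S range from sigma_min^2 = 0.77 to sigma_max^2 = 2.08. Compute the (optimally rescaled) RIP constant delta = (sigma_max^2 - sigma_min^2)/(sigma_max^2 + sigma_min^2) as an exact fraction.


lambda_max - lambda_min = 2.08 - 0.77 = 1.31.
lambda_max + lambda_min = 2.08 + 0.77 = 2.85.
delta = 1.31/2.85 = 131/285.

131/285


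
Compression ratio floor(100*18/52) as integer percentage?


100*m/n = 100*18/52 ≈ 34.6154.
floor = 34.

34


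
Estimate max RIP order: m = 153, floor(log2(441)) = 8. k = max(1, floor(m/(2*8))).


floor(log2(441)) = 8.
2*8 = 16.
m/(2*floor(log2(n))) = 153/16 ≈ 9.5625.
floor = 9.
k = max(1, 9) = 9.

9


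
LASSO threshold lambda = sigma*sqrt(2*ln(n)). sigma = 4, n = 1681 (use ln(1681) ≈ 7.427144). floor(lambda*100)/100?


ln(1681) ≈ 7.427144.
2*ln(n) ≈ 14.854288.
sqrt(2*ln(n)) ≈ sqrt(14.854288) ≈ 3.854126.
lambda ≈ 4*3.854126 = 15.416504.
floor(lambda*100)/100 = 15.41.

15.41


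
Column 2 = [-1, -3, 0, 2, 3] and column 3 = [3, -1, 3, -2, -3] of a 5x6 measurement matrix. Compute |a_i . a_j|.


Inner product: -1*3 + -3*-1 + 0*3 + 2*-2 + 3*-3
Products: [-3, 3, 0, -4, -9]
Sum = -13.
|dot| = 13.

13


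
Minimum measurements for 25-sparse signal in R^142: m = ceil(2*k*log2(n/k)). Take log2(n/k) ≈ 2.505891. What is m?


log2(n/k) = log2(142/25) ≈ 2.505891.
2*k*log2(n/k) ≈ 2*25*2.505891 = 125.29455.
m = ceil(125.29455) = 126.

126


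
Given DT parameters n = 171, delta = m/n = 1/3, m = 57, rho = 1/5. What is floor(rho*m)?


m = 1/3*171 = 57.
rho = 1/5.
rho*m = 1/5*57 = 11.4.
k = floor(11.4) = 11.

11


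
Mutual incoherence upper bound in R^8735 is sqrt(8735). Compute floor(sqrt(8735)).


93^2 = 8649 <= 8735 < 8836 = 94^2, so 93 <= sqrt(8735) < 94.
floor(sqrt(8735)) = 93.

93


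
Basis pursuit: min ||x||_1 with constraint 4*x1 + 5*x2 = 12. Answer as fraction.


Axis intercepts:
  x1 = 3, x2 = 0: L1 = 3
  x1 = 0, x2 = 12/5: L1 = 12/5
x* = (0, 12/5)
||x*||_1 = 12/5.

12/5


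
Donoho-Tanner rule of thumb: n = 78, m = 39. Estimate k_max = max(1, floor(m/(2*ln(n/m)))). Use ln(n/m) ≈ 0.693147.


n/m = 78/39 = 2.
ln(n/m) ≈ 0.693147.
2*ln(n/m) ≈ 1.386294.
m/(2*ln(n/m)) ≈ 39/1.386294 ≈ 28.1326.
floor = 28.
k_max = max(1, 28) = 28.

28


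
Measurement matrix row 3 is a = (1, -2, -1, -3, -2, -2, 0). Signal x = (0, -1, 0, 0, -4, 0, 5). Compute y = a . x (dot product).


Non-zero terms: ['-2*-1', '-2*-4', '0*5']
Products: [2, 8, 0]
y = sum = 10.

10


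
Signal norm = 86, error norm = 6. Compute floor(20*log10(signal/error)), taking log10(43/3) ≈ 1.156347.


||x||/||e|| = 86/6 = 43/3.
log10(43/3) ≈ 1.156347.
20*log10(||x||/||e||) ≈ 20*1.156347 = 23.12694.
floor(23.12694) = 23.

23


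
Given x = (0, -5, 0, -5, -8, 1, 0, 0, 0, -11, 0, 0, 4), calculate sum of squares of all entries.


Non-zero entries: [(1, -5), (3, -5), (4, -8), (5, 1), (9, -11), (12, 4)]
Squares: [25, 25, 64, 1, 121, 16]
||x||_2^2 = sum = 252.

252


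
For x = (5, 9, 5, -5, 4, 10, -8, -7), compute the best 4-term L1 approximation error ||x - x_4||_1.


Sorted |x_i| descending: [10, 9, 8, 7, 5, 5, 5, 4]
Keep top 4: [10, 9, 8, 7]
Tail entries: [5, 5, 5, 4]
L1 error = sum of tail = 19.

19


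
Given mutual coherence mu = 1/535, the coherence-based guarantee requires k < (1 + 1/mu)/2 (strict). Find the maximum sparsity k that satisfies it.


1/mu = 535.
1 + 1/mu = 536.
(1 + 1/mu)/2 = 268 is an integer and the inequality is strict, so k_max = 268 - 1 = 267.

267


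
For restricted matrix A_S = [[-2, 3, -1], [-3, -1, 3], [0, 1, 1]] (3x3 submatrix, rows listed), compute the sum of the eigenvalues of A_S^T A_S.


Sum of eigenvalues of A_S^T A_S = trace(A_S^T A_S) = sum of squared column norms of A_S.
A_S^T A_S diagonal: [13, 11, 11].
trace = 13 + 11 + 11 = 35.

35


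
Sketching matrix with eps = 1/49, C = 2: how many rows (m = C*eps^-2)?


1/eps = 49.
(1/eps)^2 = 2401.
m = 2*2401 = 4802.

4802


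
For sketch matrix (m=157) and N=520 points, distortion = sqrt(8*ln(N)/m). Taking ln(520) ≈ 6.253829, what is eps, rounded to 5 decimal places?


ln(520) ≈ 6.253829.
8*ln(N)/m ≈ 8*6.253829/157 ≈ 0.31866645.
eps = sqrt(0.31866645) ≈ 0.5645055 ≈ 0.56451.

0.56451


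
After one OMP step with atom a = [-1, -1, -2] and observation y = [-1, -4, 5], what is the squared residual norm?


a^T a = 6.
a^T y = -5.
coeff = -5/6 = -5/6.
||r||^2 = 227/6.

227/6


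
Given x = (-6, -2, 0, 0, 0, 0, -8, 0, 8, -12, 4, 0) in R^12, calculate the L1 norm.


Non-zero entries: [(0, -6), (1, -2), (6, -8), (8, 8), (9, -12), (10, 4)]
Absolute values: [6, 2, 8, 8, 12, 4]
||x||_1 = sum = 40.

40


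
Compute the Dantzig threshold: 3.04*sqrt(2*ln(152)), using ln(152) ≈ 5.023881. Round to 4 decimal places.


ln(152) ≈ 5.023881.
2*ln(n) ≈ 10.047762.
sqrt(2*ln(n)) ≈ sqrt(10.047762) ≈ 3.16982.
threshold ≈ 3.04*3.16982 = 9.6362528 ≈ 9.6363.

9.6363


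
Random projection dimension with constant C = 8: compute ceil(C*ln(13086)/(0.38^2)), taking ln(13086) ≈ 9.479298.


ln(13086) ≈ 9.479298.
eps^2 = 0.38^2 = 0.1444.
C*ln(N)/eps^2 ≈ 8*9.479298/0.1444 ≈ 525.1689.
m = ceil(525.1689) = 526.

526


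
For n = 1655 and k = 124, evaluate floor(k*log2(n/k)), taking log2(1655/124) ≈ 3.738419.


log2(n/k) = log2(1655/124) ≈ 3.738419.
k*log2(n/k) ≈ 124*3.738419 = 463.563956.
floor(463.563956) = 463.

463


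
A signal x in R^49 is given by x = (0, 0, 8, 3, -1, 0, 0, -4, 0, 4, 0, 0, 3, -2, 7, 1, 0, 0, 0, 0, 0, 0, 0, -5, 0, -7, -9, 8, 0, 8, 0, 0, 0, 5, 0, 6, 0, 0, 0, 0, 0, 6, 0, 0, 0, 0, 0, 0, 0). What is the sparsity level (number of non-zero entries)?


Non-zero positions: [2, 3, 4, 7, 9, 12, 13, 14, 15, 23, 25, 26, 27, 29, 33, 35, 41].
Sparsity = 17.

17


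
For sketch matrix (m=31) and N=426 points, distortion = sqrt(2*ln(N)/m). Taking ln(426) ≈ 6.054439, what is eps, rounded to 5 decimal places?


ln(426) ≈ 6.054439.
2*ln(N)/m ≈ 2*6.054439/31 ≈ 0.39060897.
eps = sqrt(0.39060897) ≈ 0.6249872 ≈ 0.62499.

0.62499


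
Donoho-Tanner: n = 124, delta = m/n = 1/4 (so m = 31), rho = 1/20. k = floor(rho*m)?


m = 1/4*124 = 31.
rho = 1/20.
rho*m = 1/20*31 = 1.55.
k = floor(1.55) = 1.

1


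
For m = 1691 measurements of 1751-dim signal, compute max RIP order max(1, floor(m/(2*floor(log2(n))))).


floor(log2(1751)) = 10.
2*10 = 20.
m/(2*floor(log2(n))) = 1691/20 ≈ 84.55.
floor = 84.
k = max(1, 84) = 84.

84


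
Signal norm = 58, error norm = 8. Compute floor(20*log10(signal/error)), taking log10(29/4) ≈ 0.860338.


||x||/||e|| = 58/8 = 29/4.
log10(29/4) ≈ 0.860338.
20*log10(||x||/||e||) ≈ 20*0.860338 = 17.20676.
floor(17.20676) = 17.

17


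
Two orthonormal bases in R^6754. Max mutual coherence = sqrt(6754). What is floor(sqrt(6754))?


82^2 = 6724 <= 6754 < 6889 = 83^2, so 82 <= sqrt(6754) < 83.
floor(sqrt(6754)) = 82.

82


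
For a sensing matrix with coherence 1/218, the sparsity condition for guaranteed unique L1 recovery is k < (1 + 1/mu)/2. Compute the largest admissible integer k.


1/mu = 218.
1 + 1/mu = 219.
(1 + 1/mu)/2 = 109.5 is not an integer, so k_max = floor(109.5) = 109.

109


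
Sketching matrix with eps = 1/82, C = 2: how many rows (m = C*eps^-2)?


1/eps = 82.
(1/eps)^2 = 6724.
m = 2*6724 = 13448.

13448


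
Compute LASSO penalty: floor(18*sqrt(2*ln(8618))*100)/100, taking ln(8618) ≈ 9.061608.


ln(8618) ≈ 9.061608.
2*ln(n) ≈ 18.123216.
sqrt(2*ln(n)) ≈ sqrt(18.123216) ≈ 4.257137.
lambda ≈ 18*4.257137 = 76.628466.
floor(lambda*100)/100 = 76.62.

76.62


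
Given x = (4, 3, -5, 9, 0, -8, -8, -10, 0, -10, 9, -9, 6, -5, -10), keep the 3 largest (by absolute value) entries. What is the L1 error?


Sorted |x_i| descending: [10, 10, 10, 9, 9, 9, 8, 8, 6, 5, 5, 4, 3, 0, 0]
Keep top 3: [10, 10, 10]
Tail entries: [9, 9, 9, 8, 8, 6, 5, 5, 4, 3, 0, 0]
L1 error = sum of tail = 66.

66


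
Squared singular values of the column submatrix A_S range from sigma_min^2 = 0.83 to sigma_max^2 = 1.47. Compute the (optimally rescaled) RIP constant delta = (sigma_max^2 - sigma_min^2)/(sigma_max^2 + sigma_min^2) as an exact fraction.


lambda_max - lambda_min = 1.47 - 0.83 = 0.64.
lambda_max + lambda_min = 1.47 + 0.83 = 2.30.
delta = 0.64/2.30 = 64/230 = 32/115.

32/115


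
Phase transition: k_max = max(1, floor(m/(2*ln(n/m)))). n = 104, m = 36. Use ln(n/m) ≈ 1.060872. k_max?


n/m = 104/36 = 26/9.
ln(n/m) ≈ 1.060872.
2*ln(n/m) ≈ 2.121744.
m/(2*ln(n/m)) ≈ 36/2.121744 ≈ 16.9672.
floor = 16.
k_max = max(1, 16) = 16.

16


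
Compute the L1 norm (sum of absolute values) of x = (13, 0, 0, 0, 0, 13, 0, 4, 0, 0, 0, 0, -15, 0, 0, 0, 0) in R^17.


Non-zero entries: [(0, 13), (5, 13), (7, 4), (12, -15)]
Absolute values: [13, 13, 4, 15]
||x||_1 = sum = 45.

45


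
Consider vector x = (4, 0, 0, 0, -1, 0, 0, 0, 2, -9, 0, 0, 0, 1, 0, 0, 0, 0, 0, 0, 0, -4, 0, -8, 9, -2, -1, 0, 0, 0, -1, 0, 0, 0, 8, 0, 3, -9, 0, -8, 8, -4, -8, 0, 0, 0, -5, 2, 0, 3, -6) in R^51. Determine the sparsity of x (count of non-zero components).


Non-zero positions: [0, 4, 8, 9, 13, 21, 23, 24, 25, 26, 30, 34, 36, 37, 39, 40, 41, 42, 46, 47, 49, 50].
Sparsity = 22.

22


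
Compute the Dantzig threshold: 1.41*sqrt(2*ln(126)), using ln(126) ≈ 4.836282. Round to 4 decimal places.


ln(126) ≈ 4.836282.
2*ln(n) ≈ 9.672564.
sqrt(2*ln(n)) ≈ sqrt(9.672564) ≈ 3.110075.
threshold ≈ 1.41*3.110075 = 4.38520575 ≈ 4.3852.

4.3852


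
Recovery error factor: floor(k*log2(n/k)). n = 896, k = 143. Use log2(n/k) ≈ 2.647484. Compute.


log2(n/k) = log2(896/143) ≈ 2.647484.
k*log2(n/k) ≈ 143*2.647484 = 378.590212.
floor(378.590212) = 378.

378


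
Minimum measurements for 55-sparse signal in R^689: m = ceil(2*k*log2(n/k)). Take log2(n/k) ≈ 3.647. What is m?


log2(n/k) = log2(689/55) ≈ 3.647.
2*k*log2(n/k) ≈ 2*55*3.647 = 401.17.
m = ceil(401.17) = 402.

402


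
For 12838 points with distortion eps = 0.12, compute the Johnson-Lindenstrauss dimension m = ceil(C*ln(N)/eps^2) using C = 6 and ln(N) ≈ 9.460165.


ln(12838) ≈ 9.460165.
eps^2 = 0.12^2 = 0.0144.
C*ln(N)/eps^2 ≈ 6*9.460165/0.0144 ≈ 3941.7354.
m = ceil(3941.7354) = 3942.

3942


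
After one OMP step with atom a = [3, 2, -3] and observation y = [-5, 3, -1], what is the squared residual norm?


a^T a = 22.
a^T y = -6.
coeff = -6/22 = -3/11.
||r||^2 = 367/11.

367/11


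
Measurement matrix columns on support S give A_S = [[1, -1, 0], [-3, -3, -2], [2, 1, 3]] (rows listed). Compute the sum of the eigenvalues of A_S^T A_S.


Sum of eigenvalues of A_S^T A_S = trace(A_S^T A_S) = sum of squared column norms of A_S.
A_S^T A_S diagonal: [14, 11, 13].
trace = 14 + 11 + 13 = 38.

38


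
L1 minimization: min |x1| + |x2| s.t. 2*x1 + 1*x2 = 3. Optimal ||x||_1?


Axis intercepts:
  x1 = 3/2, x2 = 0: L1 = 3/2
  x1 = 0, x2 = 3: L1 = 3
x* = (3/2, 0)
||x*||_1 = 3/2.

3/2


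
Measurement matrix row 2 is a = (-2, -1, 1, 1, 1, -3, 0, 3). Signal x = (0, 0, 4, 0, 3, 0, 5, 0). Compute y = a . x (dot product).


Non-zero terms: ['1*4', '1*3', '0*5']
Products: [4, 3, 0]
y = sum = 7.

7


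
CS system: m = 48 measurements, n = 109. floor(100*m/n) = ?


100*m/n = 100*48/109 ≈ 44.0367.
floor = 44.

44


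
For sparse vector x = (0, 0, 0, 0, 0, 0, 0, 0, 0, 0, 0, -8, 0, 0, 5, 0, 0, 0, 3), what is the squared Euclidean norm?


Non-zero entries: [(11, -8), (14, 5), (18, 3)]
Squares: [64, 25, 9]
||x||_2^2 = sum = 98.

98


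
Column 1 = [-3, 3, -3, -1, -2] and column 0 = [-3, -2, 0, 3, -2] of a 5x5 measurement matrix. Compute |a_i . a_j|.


Inner product: -3*-3 + 3*-2 + -3*0 + -1*3 + -2*-2
Products: [9, -6, 0, -3, 4]
Sum = 4.
|dot| = 4.

4


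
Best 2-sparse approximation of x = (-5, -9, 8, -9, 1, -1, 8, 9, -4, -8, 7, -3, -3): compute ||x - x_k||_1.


Sorted |x_i| descending: [9, 9, 9, 8, 8, 8, 7, 5, 4, 3, 3, 1, 1]
Keep top 2: [9, 9]
Tail entries: [9, 8, 8, 8, 7, 5, 4, 3, 3, 1, 1]
L1 error = sum of tail = 57.

57


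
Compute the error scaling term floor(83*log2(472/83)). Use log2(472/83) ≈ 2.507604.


log2(n/k) = log2(472/83) ≈ 2.507604.
k*log2(n/k) ≈ 83*2.507604 = 208.131132.
floor(208.131132) = 208.

208


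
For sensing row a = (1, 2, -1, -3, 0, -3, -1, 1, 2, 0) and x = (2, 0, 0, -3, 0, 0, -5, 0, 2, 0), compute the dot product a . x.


Non-zero terms: ['1*2', '-3*-3', '-1*-5', '2*2']
Products: [2, 9, 5, 4]
y = sum = 20.

20


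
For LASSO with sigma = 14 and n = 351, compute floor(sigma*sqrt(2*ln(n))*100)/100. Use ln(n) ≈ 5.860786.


ln(351) ≈ 5.860786.
2*ln(n) ≈ 11.721572.
sqrt(2*ln(n)) ≈ sqrt(11.721572) ≈ 3.423678.
lambda ≈ 14*3.423678 = 47.931492.
floor(lambda*100)/100 = 47.93.

47.93


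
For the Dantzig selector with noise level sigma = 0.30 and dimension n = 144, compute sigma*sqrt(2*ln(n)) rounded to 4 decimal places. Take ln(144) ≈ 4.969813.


ln(144) ≈ 4.969813.
2*ln(n) ≈ 9.939626.
sqrt(2*ln(n)) ≈ sqrt(9.939626) ≈ 3.152717.
threshold ≈ 0.30*3.152717 = 0.9458151 ≈ 0.9458.

0.9458


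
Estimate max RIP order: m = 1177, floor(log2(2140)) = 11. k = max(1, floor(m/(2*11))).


floor(log2(2140)) = 11.
2*11 = 22.
m/(2*floor(log2(n))) = 1177/22 ≈ 53.5.
floor = 53.
k = max(1, 53) = 53.

53


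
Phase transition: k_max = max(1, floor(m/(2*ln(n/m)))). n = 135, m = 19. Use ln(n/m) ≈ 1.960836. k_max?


n/m = 135/19.
ln(n/m) ≈ 1.960836.
2*ln(n/m) ≈ 3.921672.
m/(2*ln(n/m)) ≈ 19/3.921672 ≈ 4.8449.
floor = 4.
k_max = max(1, 4) = 4.

4


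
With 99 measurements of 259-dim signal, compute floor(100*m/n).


100*m/n = 100*99/259 ≈ 38.2239.
floor = 38.

38


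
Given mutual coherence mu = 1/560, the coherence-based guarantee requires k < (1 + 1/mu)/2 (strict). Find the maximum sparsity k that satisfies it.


1/mu = 560.
1 + 1/mu = 561.
(1 + 1/mu)/2 = 280.5 is not an integer, so k_max = floor(280.5) = 280.

280
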